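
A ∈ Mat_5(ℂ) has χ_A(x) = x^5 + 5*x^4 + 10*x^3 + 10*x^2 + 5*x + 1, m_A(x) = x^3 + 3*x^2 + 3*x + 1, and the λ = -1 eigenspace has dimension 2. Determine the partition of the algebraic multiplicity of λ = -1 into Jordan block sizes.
Block sizes for λ = -1: [3, 2]

Step 1 — from the characteristic polynomial, algebraic multiplicity of λ = -1 is 5. From dim ker(A − (-1)·I) = 2, there are exactly 2 Jordan blocks for λ = -1.
Step 2 — from the minimal polynomial, the factor (x + 1)^3 tells us the largest block for λ = -1 has size 3.
Step 3 — with total size 5, 2 blocks, and largest block 3, the block sizes (in nonincreasing order) are [3, 2].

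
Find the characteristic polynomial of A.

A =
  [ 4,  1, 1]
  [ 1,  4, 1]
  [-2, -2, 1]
x^3 - 9*x^2 + 27*x - 27

Expanding det(x·I − A) (e.g. by cofactor expansion or by noting that A is similar to its Jordan form J, which has the same characteristic polynomial as A) gives
  χ_A(x) = x^3 - 9*x^2 + 27*x - 27
which factors as (x - 3)^3. The eigenvalues (with algebraic multiplicities) are λ = 3 with multiplicity 3.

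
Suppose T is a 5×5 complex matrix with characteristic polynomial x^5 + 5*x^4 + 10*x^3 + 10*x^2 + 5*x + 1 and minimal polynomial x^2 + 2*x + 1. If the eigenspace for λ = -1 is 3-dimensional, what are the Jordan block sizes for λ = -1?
Block sizes for λ = -1: [2, 2, 1]

Step 1 — from the characteristic polynomial, algebraic multiplicity of λ = -1 is 5. From dim ker(T − (-1)·I) = 3, there are exactly 3 Jordan blocks for λ = -1.
Step 2 — from the minimal polynomial, the factor (x + 1)^2 tells us the largest block for λ = -1 has size 2.
Step 3 — with total size 5, 3 blocks, and largest block 2, the block sizes (in nonincreasing order) are [2, 2, 1].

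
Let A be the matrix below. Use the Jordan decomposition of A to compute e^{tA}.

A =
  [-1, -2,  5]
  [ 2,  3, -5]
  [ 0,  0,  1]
e^{tA} =
  [-2*t*exp(t) + exp(t), -2*t*exp(t), 5*t*exp(t)]
  [2*t*exp(t), 2*t*exp(t) + exp(t), -5*t*exp(t)]
  [0, 0, exp(t)]

Strategy: write A = P · J · P⁻¹ where J is a Jordan canonical form, so e^{tA} = P · e^{tJ} · P⁻¹, and e^{tJ} can be computed block-by-block.

A has Jordan form
J =
  [1, 1, 0]
  [0, 1, 0]
  [0, 0, 1]
(up to reordering of blocks).

Per-block formulas:
  For a 2×2 Jordan block J_2(1): exp(t · J_2(1)) = e^(1t)·(I + t·N), where N is the 2×2 nilpotent shift.
  For a 1×1 block at λ = 1: exp(t · [1]) = [e^(1t)].

After assembling e^{tJ} and conjugating by P, we get:

e^{tA} =
  [-2*t*exp(t) + exp(t), -2*t*exp(t), 5*t*exp(t)]
  [2*t*exp(t), 2*t*exp(t) + exp(t), -5*t*exp(t)]
  [0, 0, exp(t)]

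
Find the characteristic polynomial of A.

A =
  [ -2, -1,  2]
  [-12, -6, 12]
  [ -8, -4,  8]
x^3

Expanding det(x·I − A) (e.g. by cofactor expansion or by noting that A is similar to its Jordan form J, which has the same characteristic polynomial as A) gives
  χ_A(x) = x^3
which factors as x^3. The eigenvalues (with algebraic multiplicities) are λ = 0 with multiplicity 3.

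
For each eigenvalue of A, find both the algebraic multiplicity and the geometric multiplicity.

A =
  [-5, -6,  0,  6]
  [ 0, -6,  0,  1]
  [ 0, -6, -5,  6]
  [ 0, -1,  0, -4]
λ = -5: alg = 4, geom = 3

Step 1 — factor the characteristic polynomial to read off the algebraic multiplicities:
  χ_A(x) = (x + 5)^4

Step 2 — compute geometric multiplicities via the rank-nullity identity g(λ) = n − rank(A − λI):
  rank(A − (-5)·I) = 1, so dim ker(A − (-5)·I) = n − 1 = 3

Summary:
  λ = -5: algebraic multiplicity = 4, geometric multiplicity = 3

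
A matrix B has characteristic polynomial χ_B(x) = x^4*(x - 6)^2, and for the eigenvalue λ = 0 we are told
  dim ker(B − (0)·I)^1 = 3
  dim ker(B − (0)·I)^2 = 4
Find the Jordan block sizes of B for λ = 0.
Block sizes for λ = 0: [2, 1, 1]

From the dimensions of kernels of powers, the number of Jordan blocks of size at least j is d_j − d_{j−1} where d_j = dim ker(N^j) (with d_0 = 0). Computing the differences gives [3, 1].
The number of blocks of size exactly k is (#blocks of size ≥ k) − (#blocks of size ≥ k + 1), so the partition is: 2 block(s) of size 1, 1 block(s) of size 2.
In nonincreasing order the block sizes are [2, 1, 1].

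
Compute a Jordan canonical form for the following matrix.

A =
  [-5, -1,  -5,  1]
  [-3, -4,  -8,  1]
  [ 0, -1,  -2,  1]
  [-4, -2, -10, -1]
J_3(-3) ⊕ J_1(-3)

The characteristic polynomial is
  det(x·I − A) = x^4 + 12*x^3 + 54*x^2 + 108*x + 81 = (x + 3)^4

Eigenvalues and multiplicities (the geometric multiplicity of λ is n − rank(A − λI), which equals the number of Jordan blocks for λ):
  λ = -3: algebraic multiplicity = 4, geometric multiplicity = 2

Determining the block sizes for each eigenvalue:
  λ = -3: with am = 4 and gm = 2, the partition is not yet determined (e.g. several partitions of 4 into 2 parts exist). Let N = A − (-3)·I. Computing rank(N^1) = 2, rank(N^2) = 1, rank(N^3) = 0; the number of blocks of size ≥ j is rank(N^{j−1}) − rank(N^j), giving [2, 1, 1]. So we have 1 block(s) of size 3, 1 block(s) of size 1 → block sizes [3, 1]

Assembling the blocks gives a Jordan form
J =
  [-3,  1,  0,  0]
  [ 0, -3,  1,  0]
  [ 0,  0, -3,  0]
  [ 0,  0,  0, -3]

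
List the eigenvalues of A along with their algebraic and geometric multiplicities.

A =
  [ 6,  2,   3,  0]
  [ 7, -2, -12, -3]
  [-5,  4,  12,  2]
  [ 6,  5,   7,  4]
λ = 5: alg = 4, geom = 2

Step 1 — factor the characteristic polynomial to read off the algebraic multiplicities:
  χ_A(x) = (x - 5)^4

Step 2 — compute geometric multiplicities via the rank-nullity identity g(λ) = n − rank(A − λI):
  rank(A − (5)·I) = 2, so dim ker(A − (5)·I) = n − 2 = 2

Summary:
  λ = 5: algebraic multiplicity = 4, geometric multiplicity = 2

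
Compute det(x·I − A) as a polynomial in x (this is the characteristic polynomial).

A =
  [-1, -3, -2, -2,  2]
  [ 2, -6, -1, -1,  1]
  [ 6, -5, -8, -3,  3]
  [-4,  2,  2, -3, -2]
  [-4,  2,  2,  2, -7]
x^5 + 25*x^4 + 250*x^3 + 1250*x^2 + 3125*x + 3125

Expanding det(x·I − A) (e.g. by cofactor expansion or by noting that A is similar to its Jordan form J, which has the same characteristic polynomial as A) gives
  χ_A(x) = x^5 + 25*x^4 + 250*x^3 + 1250*x^2 + 3125*x + 3125
which factors as (x + 5)^5. The eigenvalues (with algebraic multiplicities) are λ = -5 with multiplicity 5.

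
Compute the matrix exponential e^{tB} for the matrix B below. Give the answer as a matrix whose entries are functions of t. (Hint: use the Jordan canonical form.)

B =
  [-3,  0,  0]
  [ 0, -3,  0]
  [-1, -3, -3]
e^{tB} =
  [exp(-3*t), 0, 0]
  [0, exp(-3*t), 0]
  [-t*exp(-3*t), -3*t*exp(-3*t), exp(-3*t)]

Strategy: write B = P · J · P⁻¹ where J is a Jordan canonical form, so e^{tB} = P · e^{tJ} · P⁻¹, and e^{tJ} can be computed block-by-block.

B has Jordan form
J =
  [-3,  1,  0]
  [ 0, -3,  0]
  [ 0,  0, -3]
(up to reordering of blocks).

Per-block formulas:
  For a 2×2 Jordan block J_2(-3): exp(t · J_2(-3)) = e^(-3t)·(I + t·N), where N is the 2×2 nilpotent shift.
  For a 1×1 block at λ = -3: exp(t · [-3]) = [e^(-3t)].

After assembling e^{tJ} and conjugating by P, we get:

e^{tB} =
  [exp(-3*t), 0, 0]
  [0, exp(-3*t), 0]
  [-t*exp(-3*t), -3*t*exp(-3*t), exp(-3*t)]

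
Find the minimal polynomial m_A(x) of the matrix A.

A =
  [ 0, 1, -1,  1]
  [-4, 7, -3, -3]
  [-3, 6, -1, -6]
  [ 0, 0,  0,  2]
x^3 - 6*x^2 + 12*x - 8

The characteristic polynomial is χ_A(x) = (x - 2)^4, so the eigenvalues are known. The minimal polynomial is
  m_A(x) = Π_λ (x − λ)^{k_λ}
where k_λ is the size of the *largest* Jordan block for λ (equivalently, the smallest k with (A − λI)^k v = 0 for every generalised eigenvector v of λ).

  λ = 2: largest Jordan block has size 3, contributing (x − 2)^3

So m_A(x) = (x - 2)^3 = x^3 - 6*x^2 + 12*x - 8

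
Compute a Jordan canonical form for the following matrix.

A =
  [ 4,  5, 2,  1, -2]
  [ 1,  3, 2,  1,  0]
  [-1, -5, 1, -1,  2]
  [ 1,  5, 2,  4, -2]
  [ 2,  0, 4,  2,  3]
J_3(3) ⊕ J_1(3) ⊕ J_1(3)

The characteristic polynomial is
  det(x·I − A) = x^5 - 15*x^4 + 90*x^3 - 270*x^2 + 405*x - 243 = (x - 3)^5

Eigenvalues and multiplicities (the geometric multiplicity of λ is n − rank(A − λI), which equals the number of Jordan blocks for λ):
  λ = 3: algebraic multiplicity = 5, geometric multiplicity = 3

Determining the block sizes for each eigenvalue:
  λ = 3: with am = 5 and gm = 3, the partition is not yet determined (e.g. several partitions of 5 into 3 parts exist). Let N = A − (3)·I. Computing rank(N^1) = 2, rank(N^2) = 1, rank(N^3) = 0; the number of blocks of size ≥ j is rank(N^{j−1}) − rank(N^j), giving [3, 1, 1]. So we have 1 block(s) of size 3, 2 block(s) of size 1 → block sizes [3, 1, 1]

Assembling the blocks gives a Jordan form
J =
  [3, 1, 0, 0, 0]
  [0, 3, 1, 0, 0]
  [0, 0, 3, 0, 0]
  [0, 0, 0, 3, 0]
  [0, 0, 0, 0, 3]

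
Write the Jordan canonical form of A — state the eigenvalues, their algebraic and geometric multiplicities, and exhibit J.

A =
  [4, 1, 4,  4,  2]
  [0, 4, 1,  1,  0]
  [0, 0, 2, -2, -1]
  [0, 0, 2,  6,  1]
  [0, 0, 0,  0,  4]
J_3(4) ⊕ J_2(4)

The characteristic polynomial is
  det(x·I − A) = x^5 - 20*x^4 + 160*x^3 - 640*x^2 + 1280*x - 1024 = (x - 4)^5

Eigenvalues and multiplicities (the geometric multiplicity of λ is n − rank(A − λI), which equals the number of Jordan blocks for λ):
  λ = 4: algebraic multiplicity = 5, geometric multiplicity = 2

Determining the block sizes for each eigenvalue:
  λ = 4: with am = 5 and gm = 2, the partition is not yet determined (e.g. several partitions of 5 into 2 parts exist). Let N = A − (4)·I. Computing rank(N^1) = 3, rank(N^2) = 1, rank(N^3) = 0; the number of blocks of size ≥ j is rank(N^{j−1}) − rank(N^j), giving [2, 2, 1]. So we have 1 block(s) of size 3, 1 block(s) of size 2 → block sizes [3, 2]

Assembling the blocks gives a Jordan form
J =
  [4, 1, 0, 0, 0]
  [0, 4, 1, 0, 0]
  [0, 0, 4, 0, 0]
  [0, 0, 0, 4, 1]
  [0, 0, 0, 0, 4]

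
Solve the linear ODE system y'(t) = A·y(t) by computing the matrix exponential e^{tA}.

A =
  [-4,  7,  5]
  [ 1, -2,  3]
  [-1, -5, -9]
e^{tA} =
  [3*t^2*exp(-5*t)/2 + t*exp(-5*t) + exp(-5*t), 3*t^2*exp(-5*t)/2 + 7*t*exp(-5*t), 3*t^2*exp(-5*t) + 5*t*exp(-5*t)]
  [t^2*exp(-5*t)/2 + t*exp(-5*t), t^2*exp(-5*t)/2 + 3*t*exp(-5*t) + exp(-5*t), t^2*exp(-5*t) + 3*t*exp(-5*t)]
  [-t^2*exp(-5*t) - t*exp(-5*t), -t^2*exp(-5*t) - 5*t*exp(-5*t), -2*t^2*exp(-5*t) - 4*t*exp(-5*t) + exp(-5*t)]

Strategy: write A = P · J · P⁻¹ where J is a Jordan canonical form, so e^{tA} = P · e^{tJ} · P⁻¹, and e^{tJ} can be computed block-by-block.

A has Jordan form
J =
  [-5,  1,  0]
  [ 0, -5,  1]
  [ 0,  0, -5]
(up to reordering of blocks).

Per-block formulas:
  For a 3×3 Jordan block J_3(-5): exp(t · J_3(-5)) = e^(-5t)·(I + t·N + (t^2/2)·N^2), where N is the 3×3 nilpotent shift.

After assembling e^{tJ} and conjugating by P, we get:

e^{tA} =
  [3*t^2*exp(-5*t)/2 + t*exp(-5*t) + exp(-5*t), 3*t^2*exp(-5*t)/2 + 7*t*exp(-5*t), 3*t^2*exp(-5*t) + 5*t*exp(-5*t)]
  [t^2*exp(-5*t)/2 + t*exp(-5*t), t^2*exp(-5*t)/2 + 3*t*exp(-5*t) + exp(-5*t), t^2*exp(-5*t) + 3*t*exp(-5*t)]
  [-t^2*exp(-5*t) - t*exp(-5*t), -t^2*exp(-5*t) - 5*t*exp(-5*t), -2*t^2*exp(-5*t) - 4*t*exp(-5*t) + exp(-5*t)]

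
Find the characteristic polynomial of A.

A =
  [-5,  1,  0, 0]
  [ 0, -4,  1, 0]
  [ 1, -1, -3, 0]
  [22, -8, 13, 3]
x^4 + 9*x^3 + 12*x^2 - 80*x - 192

Expanding det(x·I − A) (e.g. by cofactor expansion or by noting that A is similar to its Jordan form J, which has the same characteristic polynomial as A) gives
  χ_A(x) = x^4 + 9*x^3 + 12*x^2 - 80*x - 192
which factors as (x - 3)*(x + 4)^3. The eigenvalues (with algebraic multiplicities) are λ = -4 with multiplicity 3, λ = 3 with multiplicity 1.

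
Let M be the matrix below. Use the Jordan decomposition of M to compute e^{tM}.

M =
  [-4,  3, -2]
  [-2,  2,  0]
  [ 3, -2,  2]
e^{tM} =
  [2*t^2 - 4*t + 1, -t^2 + 3*t, 2*t^2 - 2*t]
  [2*t^2 - 2*t, -t^2 + 2*t + 1, 2*t^2]
  [-t^2 + 3*t, t^2/2 - 2*t, -t^2 + 2*t + 1]

Strategy: write M = P · J · P⁻¹ where J is a Jordan canonical form, so e^{tM} = P · e^{tJ} · P⁻¹, and e^{tJ} can be computed block-by-block.

M has Jordan form
J =
  [0, 1, 0]
  [0, 0, 1]
  [0, 0, 0]
(up to reordering of blocks).

Per-block formulas:
  For a 3×3 Jordan block J_3(0): exp(t · J_3(0)) = e^(0t)·(I + t·N + (t^2/2)·N^2), where N is the 3×3 nilpotent shift.

After assembling e^{tJ} and conjugating by P, we get:

e^{tM} =
  [2*t^2 - 4*t + 1, -t^2 + 3*t, 2*t^2 - 2*t]
  [2*t^2 - 2*t, -t^2 + 2*t + 1, 2*t^2]
  [-t^2 + 3*t, t^2/2 - 2*t, -t^2 + 2*t + 1]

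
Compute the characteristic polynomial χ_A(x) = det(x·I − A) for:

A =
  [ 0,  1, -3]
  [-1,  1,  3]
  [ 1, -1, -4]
x^3 + 3*x^2 + 3*x + 1

Expanding det(x·I − A) (e.g. by cofactor expansion or by noting that A is similar to its Jordan form J, which has the same characteristic polynomial as A) gives
  χ_A(x) = x^3 + 3*x^2 + 3*x + 1
which factors as (x + 1)^3. The eigenvalues (with algebraic multiplicities) are λ = -1 with multiplicity 3.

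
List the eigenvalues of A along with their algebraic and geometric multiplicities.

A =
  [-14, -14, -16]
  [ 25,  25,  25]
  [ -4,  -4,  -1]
λ = 0: alg = 1, geom = 1; λ = 5: alg = 2, geom = 1

Step 1 — factor the characteristic polynomial to read off the algebraic multiplicities:
  χ_A(x) = x*(x - 5)^2

Step 2 — compute geometric multiplicities via the rank-nullity identity g(λ) = n − rank(A − λI):
  rank(A − (0)·I) = 2, so dim ker(A − (0)·I) = n − 2 = 1
  rank(A − (5)·I) = 2, so dim ker(A − (5)·I) = n − 2 = 1

Summary:
  λ = 0: algebraic multiplicity = 1, geometric multiplicity = 1
  λ = 5: algebraic multiplicity = 2, geometric multiplicity = 1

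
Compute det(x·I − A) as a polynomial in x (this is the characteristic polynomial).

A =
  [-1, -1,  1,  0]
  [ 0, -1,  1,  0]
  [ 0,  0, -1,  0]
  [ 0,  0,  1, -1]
x^4 + 4*x^3 + 6*x^2 + 4*x + 1

Expanding det(x·I − A) (e.g. by cofactor expansion or by noting that A is similar to its Jordan form J, which has the same characteristic polynomial as A) gives
  χ_A(x) = x^4 + 4*x^3 + 6*x^2 + 4*x + 1
which factors as (x + 1)^4. The eigenvalues (with algebraic multiplicities) are λ = -1 with multiplicity 4.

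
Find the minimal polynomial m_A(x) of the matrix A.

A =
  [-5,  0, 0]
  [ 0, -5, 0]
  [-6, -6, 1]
x^2 + 4*x - 5

The characteristic polynomial is χ_A(x) = (x - 1)*(x + 5)^2, so the eigenvalues are known. The minimal polynomial is
  m_A(x) = Π_λ (x − λ)^{k_λ}
where k_λ is the size of the *largest* Jordan block for λ (equivalently, the smallest k with (A − λI)^k v = 0 for every generalised eigenvector v of λ).

  λ = -5: largest Jordan block has size 1, contributing (x + 5)
  λ = 1: largest Jordan block has size 1, contributing (x − 1)

So m_A(x) = (x - 1)*(x + 5) = x^2 + 4*x - 5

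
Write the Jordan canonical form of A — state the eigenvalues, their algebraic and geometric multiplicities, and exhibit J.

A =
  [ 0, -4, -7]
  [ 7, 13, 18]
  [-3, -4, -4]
J_3(3)

The characteristic polynomial is
  det(x·I − A) = x^3 - 9*x^2 + 27*x - 27 = (x - 3)^3

Eigenvalues and multiplicities (the geometric multiplicity of λ is n − rank(A − λI), which equals the number of Jordan blocks for λ):
  λ = 3: algebraic multiplicity = 3, geometric multiplicity = 1

Determining the block sizes for each eigenvalue:
  λ = 3: one block (gm = 1), so the single block has size am = 3 → block sizes [3]

Assembling the blocks gives a Jordan form
J =
  [3, 1, 0]
  [0, 3, 1]
  [0, 0, 3]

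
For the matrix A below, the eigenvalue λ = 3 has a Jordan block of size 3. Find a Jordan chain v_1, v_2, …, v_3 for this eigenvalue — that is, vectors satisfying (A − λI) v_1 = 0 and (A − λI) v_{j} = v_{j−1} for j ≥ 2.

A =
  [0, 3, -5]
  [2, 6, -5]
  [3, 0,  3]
A Jordan chain for λ = 3 of length 3:
v_1 = (0, -15, -9)ᵀ
v_2 = (-3, 2, 3)ᵀ
v_3 = (1, 0, 0)ᵀ

Let N = A − (3)·I. We want v_3 with N^3 v_3 = 0 but N^2 v_3 ≠ 0; then v_{j-1} := N · v_j for j = 3, …, 2.

Pick v_3 = (1, 0, 0)ᵀ.
Then v_2 = N · v_3 = (-3, 2, 3)ᵀ.
Then v_1 = N · v_2 = (0, -15, -9)ᵀ.

Sanity check: (A − (3)·I) v_1 = (0, 0, 0)ᵀ = 0. ✓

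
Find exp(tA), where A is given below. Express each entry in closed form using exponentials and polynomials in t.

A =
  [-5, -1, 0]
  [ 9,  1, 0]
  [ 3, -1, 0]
e^{tA} =
  [-3*t*exp(-2*t) + exp(-2*t), -t*exp(-2*t), 0]
  [9*t*exp(-2*t), 3*t*exp(-2*t) + exp(-2*t), 0]
  [9*t*exp(-2*t) - 3 + 3*exp(-2*t), 3*t*exp(-2*t) - 2 + 2*exp(-2*t), 1]

Strategy: write A = P · J · P⁻¹ where J is a Jordan canonical form, so e^{tA} = P · e^{tJ} · P⁻¹, and e^{tJ} can be computed block-by-block.

A has Jordan form
J =
  [-2,  1, 0]
  [ 0, -2, 0]
  [ 0,  0, 0]
(up to reordering of blocks).

Per-block formulas:
  For a 1×1 block at λ = 0: exp(t · [0]) = [e^(0t)].
  For a 2×2 Jordan block J_2(-2): exp(t · J_2(-2)) = e^(-2t)·(I + t·N), where N is the 2×2 nilpotent shift.

After assembling e^{tJ} and conjugating by P, we get:

e^{tA} =
  [-3*t*exp(-2*t) + exp(-2*t), -t*exp(-2*t), 0]
  [9*t*exp(-2*t), 3*t*exp(-2*t) + exp(-2*t), 0]
  [9*t*exp(-2*t) - 3 + 3*exp(-2*t), 3*t*exp(-2*t) - 2 + 2*exp(-2*t), 1]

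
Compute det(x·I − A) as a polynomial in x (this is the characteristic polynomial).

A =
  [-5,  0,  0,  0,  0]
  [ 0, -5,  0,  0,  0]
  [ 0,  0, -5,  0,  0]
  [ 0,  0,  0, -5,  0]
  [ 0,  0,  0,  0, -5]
x^5 + 25*x^4 + 250*x^3 + 1250*x^2 + 3125*x + 3125

Expanding det(x·I − A) (e.g. by cofactor expansion or by noting that A is similar to its Jordan form J, which has the same characteristic polynomial as A) gives
  χ_A(x) = x^5 + 25*x^4 + 250*x^3 + 1250*x^2 + 3125*x + 3125
which factors as (x + 5)^5. The eigenvalues (with algebraic multiplicities) are λ = -5 with multiplicity 5.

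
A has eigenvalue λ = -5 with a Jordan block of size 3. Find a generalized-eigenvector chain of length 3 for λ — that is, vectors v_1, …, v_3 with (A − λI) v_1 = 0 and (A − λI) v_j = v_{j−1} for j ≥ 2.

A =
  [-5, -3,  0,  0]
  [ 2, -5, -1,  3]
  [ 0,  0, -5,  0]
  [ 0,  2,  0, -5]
A Jordan chain for λ = -5 of length 3:
v_1 = (-6, 0, 0, 4)ᵀ
v_2 = (0, 2, 0, 0)ᵀ
v_3 = (1, 0, 0, 0)ᵀ

Let N = A − (-5)·I. We want v_3 with N^3 v_3 = 0 but N^2 v_3 ≠ 0; then v_{j-1} := N · v_j for j = 3, …, 2.

Pick v_3 = (1, 0, 0, 0)ᵀ.
Then v_2 = N · v_3 = (0, 2, 0, 0)ᵀ.
Then v_1 = N · v_2 = (-6, 0, 0, 4)ᵀ.

Sanity check: (A − (-5)·I) v_1 = (0, 0, 0, 0)ᵀ = 0. ✓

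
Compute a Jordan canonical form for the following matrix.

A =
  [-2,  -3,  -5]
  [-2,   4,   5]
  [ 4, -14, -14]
J_3(-4)

The characteristic polynomial is
  det(x·I − A) = x^3 + 12*x^2 + 48*x + 64 = (x + 4)^3

Eigenvalues and multiplicities (the geometric multiplicity of λ is n − rank(A − λI), which equals the number of Jordan blocks for λ):
  λ = -4: algebraic multiplicity = 3, geometric multiplicity = 1

Determining the block sizes for each eigenvalue:
  λ = -4: one block (gm = 1), so the single block has size am = 3 → block sizes [3]

Assembling the blocks gives a Jordan form
J =
  [-4,  1,  0]
  [ 0, -4,  1]
  [ 0,  0, -4]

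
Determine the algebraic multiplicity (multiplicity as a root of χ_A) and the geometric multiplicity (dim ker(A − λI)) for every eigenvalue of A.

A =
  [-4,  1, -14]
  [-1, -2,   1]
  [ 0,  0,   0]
λ = -3: alg = 2, geom = 1; λ = 0: alg = 1, geom = 1

Step 1 — factor the characteristic polynomial to read off the algebraic multiplicities:
  χ_A(x) = x*(x + 3)^2

Step 2 — compute geometric multiplicities via the rank-nullity identity g(λ) = n − rank(A − λI):
  rank(A − (-3)·I) = 2, so dim ker(A − (-3)·I) = n − 2 = 1
  rank(A − (0)·I) = 2, so dim ker(A − (0)·I) = n − 2 = 1

Summary:
  λ = -3: algebraic multiplicity = 2, geometric multiplicity = 1
  λ = 0: algebraic multiplicity = 1, geometric multiplicity = 1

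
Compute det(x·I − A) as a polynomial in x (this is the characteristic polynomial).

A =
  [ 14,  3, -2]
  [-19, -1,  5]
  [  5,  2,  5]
x^3 - 18*x^2 + 108*x - 216

Expanding det(x·I − A) (e.g. by cofactor expansion or by noting that A is similar to its Jordan form J, which has the same characteristic polynomial as A) gives
  χ_A(x) = x^3 - 18*x^2 + 108*x - 216
which factors as (x - 6)^3. The eigenvalues (with algebraic multiplicities) are λ = 6 with multiplicity 3.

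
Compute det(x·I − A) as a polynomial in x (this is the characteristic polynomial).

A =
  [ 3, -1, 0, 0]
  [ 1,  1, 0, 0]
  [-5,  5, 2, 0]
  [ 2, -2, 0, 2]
x^4 - 8*x^3 + 24*x^2 - 32*x + 16

Expanding det(x·I − A) (e.g. by cofactor expansion or by noting that A is similar to its Jordan form J, which has the same characteristic polynomial as A) gives
  χ_A(x) = x^4 - 8*x^3 + 24*x^2 - 32*x + 16
which factors as (x - 2)^4. The eigenvalues (with algebraic multiplicities) are λ = 2 with multiplicity 4.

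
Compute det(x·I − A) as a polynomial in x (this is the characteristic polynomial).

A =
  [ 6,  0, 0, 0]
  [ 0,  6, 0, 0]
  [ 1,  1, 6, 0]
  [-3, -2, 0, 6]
x^4 - 24*x^3 + 216*x^2 - 864*x + 1296

Expanding det(x·I − A) (e.g. by cofactor expansion or by noting that A is similar to its Jordan form J, which has the same characteristic polynomial as A) gives
  χ_A(x) = x^4 - 24*x^3 + 216*x^2 - 864*x + 1296
which factors as (x - 6)^4. The eigenvalues (with algebraic multiplicities) are λ = 6 with multiplicity 4.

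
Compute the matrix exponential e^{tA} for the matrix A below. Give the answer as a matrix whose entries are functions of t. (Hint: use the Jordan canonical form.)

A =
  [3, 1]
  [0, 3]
e^{tA} =
  [exp(3*t), t*exp(3*t)]
  [0, exp(3*t)]

Strategy: write A = P · J · P⁻¹ where J is a Jordan canonical form, so e^{tA} = P · e^{tJ} · P⁻¹, and e^{tJ} can be computed block-by-block.

A has Jordan form
J =
  [3, 1]
  [0, 3]
(up to reordering of blocks).

Per-block formulas:
  For a 2×2 Jordan block J_2(3): exp(t · J_2(3)) = e^(3t)·(I + t·N), where N is the 2×2 nilpotent shift.

After assembling e^{tJ} and conjugating by P, we get:

e^{tA} =
  [exp(3*t), t*exp(3*t)]
  [0, exp(3*t)]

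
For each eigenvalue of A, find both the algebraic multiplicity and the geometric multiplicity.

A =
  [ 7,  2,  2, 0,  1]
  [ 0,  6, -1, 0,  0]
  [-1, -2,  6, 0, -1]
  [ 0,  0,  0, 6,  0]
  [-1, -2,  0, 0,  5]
λ = 6: alg = 5, geom = 3

Step 1 — factor the characteristic polynomial to read off the algebraic multiplicities:
  χ_A(x) = (x - 6)^5

Step 2 — compute geometric multiplicities via the rank-nullity identity g(λ) = n − rank(A − λI):
  rank(A − (6)·I) = 2, so dim ker(A − (6)·I) = n − 2 = 3

Summary:
  λ = 6: algebraic multiplicity = 5, geometric multiplicity = 3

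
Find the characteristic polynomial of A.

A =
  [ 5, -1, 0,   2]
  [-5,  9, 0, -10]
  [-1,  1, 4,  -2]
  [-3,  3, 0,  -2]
x^4 - 16*x^3 + 96*x^2 - 256*x + 256

Expanding det(x·I − A) (e.g. by cofactor expansion or by noting that A is similar to its Jordan form J, which has the same characteristic polynomial as A) gives
  χ_A(x) = x^4 - 16*x^3 + 96*x^2 - 256*x + 256
which factors as (x - 4)^4. The eigenvalues (with algebraic multiplicities) are λ = 4 with multiplicity 4.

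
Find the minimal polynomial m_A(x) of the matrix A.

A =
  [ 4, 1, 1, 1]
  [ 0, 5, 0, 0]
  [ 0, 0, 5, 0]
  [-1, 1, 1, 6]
x^2 - 10*x + 25

The characteristic polynomial is χ_A(x) = (x - 5)^4, so the eigenvalues are known. The minimal polynomial is
  m_A(x) = Π_λ (x − λ)^{k_λ}
where k_λ is the size of the *largest* Jordan block for λ (equivalently, the smallest k with (A − λI)^k v = 0 for every generalised eigenvector v of λ).

  λ = 5: largest Jordan block has size 2, contributing (x − 5)^2

So m_A(x) = (x - 5)^2 = x^2 - 10*x + 25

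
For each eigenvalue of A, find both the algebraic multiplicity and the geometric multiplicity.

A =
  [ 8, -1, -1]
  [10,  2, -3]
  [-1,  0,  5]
λ = 5: alg = 3, geom = 1

Step 1 — factor the characteristic polynomial to read off the algebraic multiplicities:
  χ_A(x) = (x - 5)^3

Step 2 — compute geometric multiplicities via the rank-nullity identity g(λ) = n − rank(A − λI):
  rank(A − (5)·I) = 2, so dim ker(A − (5)·I) = n − 2 = 1

Summary:
  λ = 5: algebraic multiplicity = 3, geometric multiplicity = 1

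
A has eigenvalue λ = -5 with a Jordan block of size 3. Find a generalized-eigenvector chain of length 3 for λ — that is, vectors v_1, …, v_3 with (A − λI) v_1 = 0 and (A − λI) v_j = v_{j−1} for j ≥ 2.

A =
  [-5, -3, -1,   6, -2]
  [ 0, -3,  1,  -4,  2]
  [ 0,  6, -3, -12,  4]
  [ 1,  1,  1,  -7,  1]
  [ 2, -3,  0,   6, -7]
A Jordan chain for λ = -5 of length 3:
v_1 = (2, 0, -4, 0, 2)ᵀ
v_2 = (0, 0, 0, 1, 2)ᵀ
v_3 = (1, 0, 0, 0, 0)ᵀ

Let N = A − (-5)·I. We want v_3 with N^3 v_3 = 0 but N^2 v_3 ≠ 0; then v_{j-1} := N · v_j for j = 3, …, 2.

Pick v_3 = (1, 0, 0, 0, 0)ᵀ.
Then v_2 = N · v_3 = (0, 0, 0, 1, 2)ᵀ.
Then v_1 = N · v_2 = (2, 0, -4, 0, 2)ᵀ.

Sanity check: (A − (-5)·I) v_1 = (0, 0, 0, 0, 0)ᵀ = 0. ✓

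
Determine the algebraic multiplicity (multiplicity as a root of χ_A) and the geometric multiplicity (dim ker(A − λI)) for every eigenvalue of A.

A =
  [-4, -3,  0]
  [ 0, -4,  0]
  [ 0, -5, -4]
λ = -4: alg = 3, geom = 2

Step 1 — factor the characteristic polynomial to read off the algebraic multiplicities:
  χ_A(x) = (x + 4)^3

Step 2 — compute geometric multiplicities via the rank-nullity identity g(λ) = n − rank(A − λI):
  rank(A − (-4)·I) = 1, so dim ker(A − (-4)·I) = n − 1 = 2

Summary:
  λ = -4: algebraic multiplicity = 3, geometric multiplicity = 2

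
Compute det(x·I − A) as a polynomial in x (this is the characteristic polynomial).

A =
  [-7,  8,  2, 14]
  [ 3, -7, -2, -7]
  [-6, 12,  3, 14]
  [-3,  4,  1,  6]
x^4 + 5*x^3 + 9*x^2 + 7*x + 2

Expanding det(x·I − A) (e.g. by cofactor expansion or by noting that A is similar to its Jordan form J, which has the same characteristic polynomial as A) gives
  χ_A(x) = x^4 + 5*x^3 + 9*x^2 + 7*x + 2
which factors as (x + 1)^3*(x + 2). The eigenvalues (with algebraic multiplicities) are λ = -2 with multiplicity 1, λ = -1 with multiplicity 3.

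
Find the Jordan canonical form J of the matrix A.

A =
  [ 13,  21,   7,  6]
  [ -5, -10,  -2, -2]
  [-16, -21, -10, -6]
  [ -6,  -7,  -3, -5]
J_3(-3) ⊕ J_1(-3)

The characteristic polynomial is
  det(x·I − A) = x^4 + 12*x^3 + 54*x^2 + 108*x + 81 = (x + 3)^4

Eigenvalues and multiplicities (the geometric multiplicity of λ is n − rank(A − λI), which equals the number of Jordan blocks for λ):
  λ = -3: algebraic multiplicity = 4, geometric multiplicity = 2

Determining the block sizes for each eigenvalue:
  λ = -3: with am = 4 and gm = 2, the partition is not yet determined (e.g. several partitions of 4 into 2 parts exist). Let N = A − (-3)·I. Computing rank(N^1) = 2, rank(N^2) = 1, rank(N^3) = 0; the number of blocks of size ≥ j is rank(N^{j−1}) − rank(N^j), giving [2, 1, 1]. So we have 1 block(s) of size 3, 1 block(s) of size 1 → block sizes [3, 1]

Assembling the blocks gives a Jordan form
J =
  [-3,  1,  0,  0]
  [ 0, -3,  1,  0]
  [ 0,  0, -3,  0]
  [ 0,  0,  0, -3]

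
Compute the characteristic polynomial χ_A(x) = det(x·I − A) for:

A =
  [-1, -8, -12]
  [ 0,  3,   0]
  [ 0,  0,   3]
x^3 - 5*x^2 + 3*x + 9

Expanding det(x·I − A) (e.g. by cofactor expansion or by noting that A is similar to its Jordan form J, which has the same characteristic polynomial as A) gives
  χ_A(x) = x^3 - 5*x^2 + 3*x + 9
which factors as (x - 3)^2*(x + 1). The eigenvalues (with algebraic multiplicities) are λ = -1 with multiplicity 1, λ = 3 with multiplicity 2.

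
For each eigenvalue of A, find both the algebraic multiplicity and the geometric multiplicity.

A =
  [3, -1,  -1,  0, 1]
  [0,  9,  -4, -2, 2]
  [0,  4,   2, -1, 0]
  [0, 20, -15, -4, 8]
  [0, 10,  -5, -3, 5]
λ = 3: alg = 5, geom = 3

Step 1 — factor the characteristic polynomial to read off the algebraic multiplicities:
  χ_A(x) = (x - 3)^5

Step 2 — compute geometric multiplicities via the rank-nullity identity g(λ) = n − rank(A − λI):
  rank(A − (3)·I) = 2, so dim ker(A − (3)·I) = n − 2 = 3

Summary:
  λ = 3: algebraic multiplicity = 5, geometric multiplicity = 3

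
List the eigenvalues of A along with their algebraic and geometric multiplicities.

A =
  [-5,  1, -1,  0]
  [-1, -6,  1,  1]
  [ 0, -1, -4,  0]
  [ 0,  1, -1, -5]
λ = -5: alg = 4, geom = 2

Step 1 — factor the characteristic polynomial to read off the algebraic multiplicities:
  χ_A(x) = (x + 5)^4

Step 2 — compute geometric multiplicities via the rank-nullity identity g(λ) = n − rank(A − λI):
  rank(A − (-5)·I) = 2, so dim ker(A − (-5)·I) = n − 2 = 2

Summary:
  λ = -5: algebraic multiplicity = 4, geometric multiplicity = 2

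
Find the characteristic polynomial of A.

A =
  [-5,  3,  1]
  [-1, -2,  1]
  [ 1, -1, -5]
x^3 + 12*x^2 + 48*x + 64

Expanding det(x·I − A) (e.g. by cofactor expansion or by noting that A is similar to its Jordan form J, which has the same characteristic polynomial as A) gives
  χ_A(x) = x^3 + 12*x^2 + 48*x + 64
which factors as (x + 4)^3. The eigenvalues (with algebraic multiplicities) are λ = -4 with multiplicity 3.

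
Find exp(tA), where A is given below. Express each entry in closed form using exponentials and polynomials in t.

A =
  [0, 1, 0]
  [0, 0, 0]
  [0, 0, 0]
e^{tA} =
  [1, t, 0]
  [0, 1, 0]
  [0, 0, 1]

Strategy: write A = P · J · P⁻¹ where J is a Jordan canonical form, so e^{tA} = P · e^{tJ} · P⁻¹, and e^{tJ} can be computed block-by-block.

A has Jordan form
J =
  [0, 1, 0]
  [0, 0, 0]
  [0, 0, 0]
(up to reordering of blocks).

Per-block formulas:
  For a 1×1 block at λ = 0: exp(t · [0]) = [e^(0t)].
  For a 2×2 Jordan block J_2(0): exp(t · J_2(0)) = e^(0t)·(I + t·N), where N is the 2×2 nilpotent shift.

After assembling e^{tJ} and conjugating by P, we get:

e^{tA} =
  [1, t, 0]
  [0, 1, 0]
  [0, 0, 1]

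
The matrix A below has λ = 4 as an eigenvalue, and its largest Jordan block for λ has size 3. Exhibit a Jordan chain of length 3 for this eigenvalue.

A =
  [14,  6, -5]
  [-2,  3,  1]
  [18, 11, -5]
A Jordan chain for λ = 4 of length 3:
v_1 = (-2, 0, -4)ᵀ
v_2 = (10, -2, 18)ᵀ
v_3 = (1, 0, 0)ᵀ

Let N = A − (4)·I. We want v_3 with N^3 v_3 = 0 but N^2 v_3 ≠ 0; then v_{j-1} := N · v_j for j = 3, …, 2.

Pick v_3 = (1, 0, 0)ᵀ.
Then v_2 = N · v_3 = (10, -2, 18)ᵀ.
Then v_1 = N · v_2 = (-2, 0, -4)ᵀ.

Sanity check: (A − (4)·I) v_1 = (0, 0, 0)ᵀ = 0. ✓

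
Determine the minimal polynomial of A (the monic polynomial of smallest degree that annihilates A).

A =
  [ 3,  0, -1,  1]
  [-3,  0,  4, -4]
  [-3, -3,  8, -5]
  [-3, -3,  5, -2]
x^3 - 6*x^2 + 9*x

The characteristic polynomial is χ_A(x) = x*(x - 3)^3, so the eigenvalues are known. The minimal polynomial is
  m_A(x) = Π_λ (x − λ)^{k_λ}
where k_λ is the size of the *largest* Jordan block for λ (equivalently, the smallest k with (A − λI)^k v = 0 for every generalised eigenvector v of λ).

  λ = 0: largest Jordan block has size 1, contributing (x − 0)
  λ = 3: largest Jordan block has size 2, contributing (x − 3)^2

So m_A(x) = x*(x - 3)^2 = x^3 - 6*x^2 + 9*x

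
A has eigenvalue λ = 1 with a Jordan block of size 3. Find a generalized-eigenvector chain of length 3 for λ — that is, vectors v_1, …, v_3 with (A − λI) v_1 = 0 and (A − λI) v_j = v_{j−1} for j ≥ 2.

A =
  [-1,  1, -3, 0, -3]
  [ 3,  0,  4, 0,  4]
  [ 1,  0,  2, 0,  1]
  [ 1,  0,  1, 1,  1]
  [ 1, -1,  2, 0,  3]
A Jordan chain for λ = 1 of length 3:
v_1 = (1, -1, 0, 0, -1)ᵀ
v_2 = (-2, 3, 1, 1, 1)ᵀ
v_3 = (1, 0, 0, 0, 0)ᵀ

Let N = A − (1)·I. We want v_3 with N^3 v_3 = 0 but N^2 v_3 ≠ 0; then v_{j-1} := N · v_j for j = 3, …, 2.

Pick v_3 = (1, 0, 0, 0, 0)ᵀ.
Then v_2 = N · v_3 = (-2, 3, 1, 1, 1)ᵀ.
Then v_1 = N · v_2 = (1, -1, 0, 0, -1)ᵀ.

Sanity check: (A − (1)·I) v_1 = (0, 0, 0, 0, 0)ᵀ = 0. ✓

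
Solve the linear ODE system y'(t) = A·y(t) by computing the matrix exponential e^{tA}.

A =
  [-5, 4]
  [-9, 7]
e^{tA} =
  [-6*t*exp(t) + exp(t), 4*t*exp(t)]
  [-9*t*exp(t), 6*t*exp(t) + exp(t)]

Strategy: write A = P · J · P⁻¹ where J is a Jordan canonical form, so e^{tA} = P · e^{tJ} · P⁻¹, and e^{tJ} can be computed block-by-block.

A has Jordan form
J =
  [1, 1]
  [0, 1]
(up to reordering of blocks).

Per-block formulas:
  For a 2×2 Jordan block J_2(1): exp(t · J_2(1)) = e^(1t)·(I + t·N), where N is the 2×2 nilpotent shift.

After assembling e^{tJ} and conjugating by P, we get:

e^{tA} =
  [-6*t*exp(t) + exp(t), 4*t*exp(t)]
  [-9*t*exp(t), 6*t*exp(t) + exp(t)]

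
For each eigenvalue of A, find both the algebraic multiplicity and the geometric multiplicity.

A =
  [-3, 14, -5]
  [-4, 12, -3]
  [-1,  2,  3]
λ = 4: alg = 3, geom = 1

Step 1 — factor the characteristic polynomial to read off the algebraic multiplicities:
  χ_A(x) = (x - 4)^3

Step 2 — compute geometric multiplicities via the rank-nullity identity g(λ) = n − rank(A − λI):
  rank(A − (4)·I) = 2, so dim ker(A − (4)·I) = n − 2 = 1

Summary:
  λ = 4: algebraic multiplicity = 3, geometric multiplicity = 1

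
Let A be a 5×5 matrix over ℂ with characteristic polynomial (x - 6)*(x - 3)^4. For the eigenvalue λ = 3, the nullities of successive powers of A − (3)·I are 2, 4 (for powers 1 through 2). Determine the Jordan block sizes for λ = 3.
Block sizes for λ = 3: [2, 2]

From the dimensions of kernels of powers, the number of Jordan blocks of size at least j is d_j − d_{j−1} where d_j = dim ker(N^j) (with d_0 = 0). Computing the differences gives [2, 2].
The number of blocks of size exactly k is (#blocks of size ≥ k) − (#blocks of size ≥ k + 1), so the partition is: 2 block(s) of size 2.
In nonincreasing order the block sizes are [2, 2].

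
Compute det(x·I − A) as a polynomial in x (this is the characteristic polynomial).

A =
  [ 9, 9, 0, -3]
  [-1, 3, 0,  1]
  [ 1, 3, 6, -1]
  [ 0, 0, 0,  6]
x^4 - 24*x^3 + 216*x^2 - 864*x + 1296

Expanding det(x·I − A) (e.g. by cofactor expansion or by noting that A is similar to its Jordan form J, which has the same characteristic polynomial as A) gives
  χ_A(x) = x^4 - 24*x^3 + 216*x^2 - 864*x + 1296
which factors as (x - 6)^4. The eigenvalues (with algebraic multiplicities) are λ = 6 with multiplicity 4.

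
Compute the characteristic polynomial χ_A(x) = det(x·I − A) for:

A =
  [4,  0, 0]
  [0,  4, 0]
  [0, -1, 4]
x^3 - 12*x^2 + 48*x - 64

Expanding det(x·I − A) (e.g. by cofactor expansion or by noting that A is similar to its Jordan form J, which has the same characteristic polynomial as A) gives
  χ_A(x) = x^3 - 12*x^2 + 48*x - 64
which factors as (x - 4)^3. The eigenvalues (with algebraic multiplicities) are λ = 4 with multiplicity 3.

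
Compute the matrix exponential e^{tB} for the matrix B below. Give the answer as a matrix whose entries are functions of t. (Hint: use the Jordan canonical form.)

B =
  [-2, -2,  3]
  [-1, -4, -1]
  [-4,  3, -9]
e^{tB} =
  [-t^2*exp(-5*t)/2 + 3*t*exp(-5*t) + exp(-5*t), t^2*exp(-5*t)/2 - 2*t*exp(-5*t), -t^2*exp(-5*t)/2 + 3*t*exp(-5*t)]
  [-t*exp(-5*t), t*exp(-5*t) + exp(-5*t), -t*exp(-5*t)]
  [t^2*exp(-5*t)/2 - 4*t*exp(-5*t), -t^2*exp(-5*t)/2 + 3*t*exp(-5*t), t^2*exp(-5*t)/2 - 4*t*exp(-5*t) + exp(-5*t)]

Strategy: write B = P · J · P⁻¹ where J is a Jordan canonical form, so e^{tB} = P · e^{tJ} · P⁻¹, and e^{tJ} can be computed block-by-block.

B has Jordan form
J =
  [-5,  1,  0]
  [ 0, -5,  1]
  [ 0,  0, -5]
(up to reordering of blocks).

Per-block formulas:
  For a 3×3 Jordan block J_3(-5): exp(t · J_3(-5)) = e^(-5t)·(I + t·N + (t^2/2)·N^2), where N is the 3×3 nilpotent shift.

After assembling e^{tJ} and conjugating by P, we get:

e^{tB} =
  [-t^2*exp(-5*t)/2 + 3*t*exp(-5*t) + exp(-5*t), t^2*exp(-5*t)/2 - 2*t*exp(-5*t), -t^2*exp(-5*t)/2 + 3*t*exp(-5*t)]
  [-t*exp(-5*t), t*exp(-5*t) + exp(-5*t), -t*exp(-5*t)]
  [t^2*exp(-5*t)/2 - 4*t*exp(-5*t), -t^2*exp(-5*t)/2 + 3*t*exp(-5*t), t^2*exp(-5*t)/2 - 4*t*exp(-5*t) + exp(-5*t)]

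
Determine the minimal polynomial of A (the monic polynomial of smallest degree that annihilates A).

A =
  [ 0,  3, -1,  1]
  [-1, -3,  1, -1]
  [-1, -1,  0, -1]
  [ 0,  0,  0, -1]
x^3 + 3*x^2 + 3*x + 1

The characteristic polynomial is χ_A(x) = (x + 1)^4, so the eigenvalues are known. The minimal polynomial is
  m_A(x) = Π_λ (x − λ)^{k_λ}
where k_λ is the size of the *largest* Jordan block for λ (equivalently, the smallest k with (A − λI)^k v = 0 for every generalised eigenvector v of λ).

  λ = -1: largest Jordan block has size 3, contributing (x + 1)^3

So m_A(x) = (x + 1)^3 = x^3 + 3*x^2 + 3*x + 1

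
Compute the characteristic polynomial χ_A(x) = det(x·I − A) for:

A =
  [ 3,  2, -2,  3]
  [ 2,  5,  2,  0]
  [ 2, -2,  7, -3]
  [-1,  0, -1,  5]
x^4 - 20*x^3 + 150*x^2 - 500*x + 625

Expanding det(x·I − A) (e.g. by cofactor expansion or by noting that A is similar to its Jordan form J, which has the same characteristic polynomial as A) gives
  χ_A(x) = x^4 - 20*x^3 + 150*x^2 - 500*x + 625
which factors as (x - 5)^4. The eigenvalues (with algebraic multiplicities) are λ = 5 with multiplicity 4.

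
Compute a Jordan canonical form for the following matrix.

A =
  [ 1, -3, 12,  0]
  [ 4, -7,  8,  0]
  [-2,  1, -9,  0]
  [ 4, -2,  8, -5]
J_2(-5) ⊕ J_1(-5) ⊕ J_1(-5)

The characteristic polynomial is
  det(x·I − A) = x^4 + 20*x^3 + 150*x^2 + 500*x + 625 = (x + 5)^4

Eigenvalues and multiplicities (the geometric multiplicity of λ is n − rank(A − λI), which equals the number of Jordan blocks for λ):
  λ = -5: algebraic multiplicity = 4, geometric multiplicity = 3

Determining the block sizes for each eigenvalue:
  λ = -5: 3 blocks summing to 4 forces exactly one block of size 2 and the rest size 1 → block sizes [2, 1, 1]

Assembling the blocks gives a Jordan form
J =
  [-5,  1,  0,  0]
  [ 0, -5,  0,  0]
  [ 0,  0, -5,  0]
  [ 0,  0,  0, -5]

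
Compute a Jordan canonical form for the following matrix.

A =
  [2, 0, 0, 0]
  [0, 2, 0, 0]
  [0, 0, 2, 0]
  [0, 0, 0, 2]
J_1(2) ⊕ J_1(2) ⊕ J_1(2) ⊕ J_1(2)

The characteristic polynomial is
  det(x·I − A) = x^4 - 8*x^3 + 24*x^2 - 32*x + 16 = (x - 2)^4

Eigenvalues and multiplicities (the geometric multiplicity of λ is n − rank(A − λI), which equals the number of Jordan blocks for λ):
  λ = 2: algebraic multiplicity = 4, geometric multiplicity = 4

Determining the block sizes for each eigenvalue:
  λ = 2: gm = am = 4, so every block has size 1 → block sizes [1, 1, 1, 1]

Assembling the blocks gives a Jordan form
J =
  [2, 0, 0, 0]
  [0, 2, 0, 0]
  [0, 0, 2, 0]
  [0, 0, 0, 2]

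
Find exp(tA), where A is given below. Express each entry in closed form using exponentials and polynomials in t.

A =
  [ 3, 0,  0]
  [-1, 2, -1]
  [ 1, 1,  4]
e^{tA} =
  [exp(3*t), 0, 0]
  [-t*exp(3*t), -t*exp(3*t) + exp(3*t), -t*exp(3*t)]
  [t*exp(3*t), t*exp(3*t), t*exp(3*t) + exp(3*t)]

Strategy: write A = P · J · P⁻¹ where J is a Jordan canonical form, so e^{tA} = P · e^{tJ} · P⁻¹, and e^{tJ} can be computed block-by-block.

A has Jordan form
J =
  [3, 1, 0]
  [0, 3, 0]
  [0, 0, 3]
(up to reordering of blocks).

Per-block formulas:
  For a 1×1 block at λ = 3: exp(t · [3]) = [e^(3t)].
  For a 2×2 Jordan block J_2(3): exp(t · J_2(3)) = e^(3t)·(I + t·N), where N is the 2×2 nilpotent shift.

After assembling e^{tJ} and conjugating by P, we get:

e^{tA} =
  [exp(3*t), 0, 0]
  [-t*exp(3*t), -t*exp(3*t) + exp(3*t), -t*exp(3*t)]
  [t*exp(3*t), t*exp(3*t), t*exp(3*t) + exp(3*t)]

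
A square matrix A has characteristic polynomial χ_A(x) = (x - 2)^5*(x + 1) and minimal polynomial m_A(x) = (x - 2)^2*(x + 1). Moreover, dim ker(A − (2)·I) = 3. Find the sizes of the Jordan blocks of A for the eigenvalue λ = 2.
Block sizes for λ = 2: [2, 2, 1]

Step 1 — from the characteristic polynomial, algebraic multiplicity of λ = 2 is 5. From dim ker(A − (2)·I) = 3, there are exactly 3 Jordan blocks for λ = 2.
Step 2 — from the minimal polynomial, the factor (x − 2)^2 tells us the largest block for λ = 2 has size 2.
Step 3 — with total size 5, 3 blocks, and largest block 2, the block sizes (in nonincreasing order) are [2, 2, 1].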